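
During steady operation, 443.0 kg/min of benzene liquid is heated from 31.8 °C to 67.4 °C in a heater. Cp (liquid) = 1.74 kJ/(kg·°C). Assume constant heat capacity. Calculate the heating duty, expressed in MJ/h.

Q = ṁ·Cp·ΔT = 443.0 × 1.74 × (67.4 − 31.8) = 27441 kJ/min
Converting: 27441 / 60 s = 457.35 kW
Heating duty = 1646.5 MJ/h

Q = 1650 MJ/h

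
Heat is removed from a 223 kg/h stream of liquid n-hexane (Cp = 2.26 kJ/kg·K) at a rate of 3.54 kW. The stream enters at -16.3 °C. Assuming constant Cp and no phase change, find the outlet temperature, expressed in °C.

T_out = -41.6 °C

Q = 3.54 kW = 12744 kJ/h
ΔT = Q/(ṁ·Cp) = 12744/(223×2.26) = 25.287 K
T_out = -16.3 − 25.287 = -41.587 °C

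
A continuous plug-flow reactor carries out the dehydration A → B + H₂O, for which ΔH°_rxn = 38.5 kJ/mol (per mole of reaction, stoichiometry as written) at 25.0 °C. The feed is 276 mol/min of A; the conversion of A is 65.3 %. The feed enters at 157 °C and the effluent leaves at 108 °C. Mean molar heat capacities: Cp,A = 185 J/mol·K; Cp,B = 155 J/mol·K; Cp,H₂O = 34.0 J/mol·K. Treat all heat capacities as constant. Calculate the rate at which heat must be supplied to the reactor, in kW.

Extent of reaction ξ = 0.653 × 276 = 180.23 mol/min
Reaction term: ξ·ΔH°_rxn = 180.23 × 38.5 = 6938.8 kJ/min
Sensible, feed 157→25 °C: -6739.9 kJ/min
Outlet flows (mol/min): A 95.772, B 180.23, H₂O 180.23
Sensible, products 25→108 °C: 4297.8 kJ/min
Q = ΔH = 4496.7 kJ/min = 74.945 kW
Heat supplied = 74.945 kW

Q_in = 74.9 kW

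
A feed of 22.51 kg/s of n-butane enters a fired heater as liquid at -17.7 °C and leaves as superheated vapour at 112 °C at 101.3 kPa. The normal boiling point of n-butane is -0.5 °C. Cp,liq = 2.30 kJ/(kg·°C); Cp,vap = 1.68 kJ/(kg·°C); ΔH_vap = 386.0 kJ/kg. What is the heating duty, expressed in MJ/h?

Q = 49800 MJ/h

liquid -17.7→-0.5 °C: 39.56 kJ/kg
vaporisation at -0.5 °C: 386 kJ/kg
vapour -0.5→112 °C: 189 kJ/kg
Δh = 39.56 + 386 + 189 = 614.56 kJ/kg
Q = ṁ·Δh = 22.51 kg/s × 614.56 kJ/kg = 13834 kJ/s
|Q| = 13834 kW = 49801 MJ/h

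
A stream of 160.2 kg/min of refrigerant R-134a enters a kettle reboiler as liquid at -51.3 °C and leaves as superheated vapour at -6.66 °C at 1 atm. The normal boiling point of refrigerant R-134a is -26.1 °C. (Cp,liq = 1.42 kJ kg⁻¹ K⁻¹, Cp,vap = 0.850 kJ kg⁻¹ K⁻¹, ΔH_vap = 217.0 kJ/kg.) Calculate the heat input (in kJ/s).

liquid -51.3→-26.1 °C: 35.784 kJ/kg
vaporisation at -26.1 °C: 217 kJ/kg
vapour -26.1→-6.66 °C: 16.524 kJ/kg
Δh = 35.784 + 217 + 16.524 = 269.31 kJ/kg
Q = ṁ·Δh = 160.2 kg/min × 269.31 kJ/kg = 43143 kJ/min
|Q| = 719.05 kW

Q = 719 kJ/s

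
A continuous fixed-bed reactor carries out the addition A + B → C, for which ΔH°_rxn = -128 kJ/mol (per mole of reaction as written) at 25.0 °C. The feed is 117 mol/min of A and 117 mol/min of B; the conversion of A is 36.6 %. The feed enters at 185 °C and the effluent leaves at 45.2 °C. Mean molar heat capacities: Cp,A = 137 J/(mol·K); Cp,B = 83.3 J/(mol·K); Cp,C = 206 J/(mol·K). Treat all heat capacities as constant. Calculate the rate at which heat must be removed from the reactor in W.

Q_out = 152000 W

Extent of reaction ξ = 0.366 × 117 = 42.822 mol/min
Reaction term: ξ·ΔH°_rxn = 42.822 × -128 = -5481.2 kJ/min
Sensible, feed 185→25 °C: -4124 kJ/min
Outlet flows (mol/min): A 74.178, B 74.178, C 42.822
Sensible, products 25→45.2 °C: 508.29 kJ/min
Q = ΔH = -9096.9 kJ/min = -151.62 kW
Heat removed = 151620 W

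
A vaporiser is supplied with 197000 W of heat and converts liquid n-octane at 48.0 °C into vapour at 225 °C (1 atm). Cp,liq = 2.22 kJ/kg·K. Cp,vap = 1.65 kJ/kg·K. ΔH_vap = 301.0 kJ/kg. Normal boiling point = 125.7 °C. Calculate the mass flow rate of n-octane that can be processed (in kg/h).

ṁ = 1110 kg/h

Δh = 2.22×(125.7−48.0) + 301.0 + 1.65×(225−125.7) = 637.34 kJ/kg
Q = 197000 W = 197 kJ/s = 709200 kJ/h
ṁ = Q/Δh = 709200 / 637.34 = 1112.8 kg/h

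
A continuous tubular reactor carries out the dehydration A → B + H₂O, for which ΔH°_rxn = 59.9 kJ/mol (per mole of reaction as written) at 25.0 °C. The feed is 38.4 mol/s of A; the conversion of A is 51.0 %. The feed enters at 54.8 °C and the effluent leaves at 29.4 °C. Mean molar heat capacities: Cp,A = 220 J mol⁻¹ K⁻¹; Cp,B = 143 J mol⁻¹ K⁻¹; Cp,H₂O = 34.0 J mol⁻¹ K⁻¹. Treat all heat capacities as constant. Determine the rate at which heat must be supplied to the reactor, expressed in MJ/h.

Q_in = 3440 MJ/h

Extent of reaction ξ = 0.510 × 38.4 = 19.584 mol/s
Reaction term: ξ·ΔH°_rxn = 19.584 × 59.9 = 1173.1 kJ/s
Sensible, feed 54.8→25 °C: -251.75 kJ/s
Outlet flows (mol/s): A 18.816, B 19.584, H₂O 19.584
Sensible, products 25→29.4 °C: 33.466 kJ/s
Q = ΔH = 954.8 kJ/s = 954.8 kW
Heat supplied = 3437.3 MJ/h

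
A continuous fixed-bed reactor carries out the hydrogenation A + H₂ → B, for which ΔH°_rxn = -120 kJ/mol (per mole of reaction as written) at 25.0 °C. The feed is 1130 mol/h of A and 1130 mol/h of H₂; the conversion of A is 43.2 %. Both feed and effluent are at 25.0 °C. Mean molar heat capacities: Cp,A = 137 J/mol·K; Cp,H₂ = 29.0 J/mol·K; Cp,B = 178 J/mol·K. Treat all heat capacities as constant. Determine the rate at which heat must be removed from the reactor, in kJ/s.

Extent of reaction ξ = 0.432 × 1130 = 488.16 mol/h
Reaction term: ξ·ΔH°_rxn = 488.16 × -120 = -58579 kJ/h
Q = ΔH = -58579 kJ/h = -16.272 kW
Heat removed = 16.272 kJ/s

Q_out = 16.3 kJ/s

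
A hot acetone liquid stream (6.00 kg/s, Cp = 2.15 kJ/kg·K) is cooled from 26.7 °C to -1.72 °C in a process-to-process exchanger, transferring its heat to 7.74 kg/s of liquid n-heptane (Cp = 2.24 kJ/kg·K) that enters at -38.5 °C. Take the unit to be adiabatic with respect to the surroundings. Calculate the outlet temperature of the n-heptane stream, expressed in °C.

Heat released by hot stream: Q = 6.00 × 2.15 × (26.7 − -1.72) = 366.62 kJ/s
Energy balance on cold side (adiabatic exchanger): Q = ṁ_c·Cp_c·(T_c,out − T_c,in)
T_c,out = -38.5 + 366.62/(7.74 × 2.24) = -17.354 °C

T_c,out = -17.4 °C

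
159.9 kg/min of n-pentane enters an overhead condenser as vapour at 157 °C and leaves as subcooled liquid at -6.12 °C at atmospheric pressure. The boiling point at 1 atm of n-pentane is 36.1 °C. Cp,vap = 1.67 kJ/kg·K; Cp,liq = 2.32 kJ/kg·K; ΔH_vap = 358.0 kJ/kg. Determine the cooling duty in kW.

Q_c = 1750 kW

vapour 157→36.1 °C: -201.9 kJ/kg
condensation at 36.1 °C: -358 kJ/kg
liquid 36.1→-6.12 °C: -97.95 kJ/kg
Δh = -201.9 + -358 + -97.95 = -657.85 kJ/kg
Q = ṁ·Δh = 159.9 kg/min × -657.85 kJ/kg = -105190 kJ/min
|Q| = 1753.2 kW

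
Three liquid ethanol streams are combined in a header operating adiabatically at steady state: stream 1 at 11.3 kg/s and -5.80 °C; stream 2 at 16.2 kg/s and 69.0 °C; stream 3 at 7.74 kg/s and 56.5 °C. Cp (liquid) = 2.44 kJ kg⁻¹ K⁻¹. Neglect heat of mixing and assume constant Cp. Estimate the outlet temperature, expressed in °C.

Energy balance with Q = 0: Σ ṁᵢCp,ᵢ(T_out − Tᵢ) = 0
T_out = Σ ṁᵢCp,ᵢTᵢ / Σ ṁᵢCp,ᵢ
      = 3634.6 / 85.986 = 42.269 °C

T_out = 42.3 °C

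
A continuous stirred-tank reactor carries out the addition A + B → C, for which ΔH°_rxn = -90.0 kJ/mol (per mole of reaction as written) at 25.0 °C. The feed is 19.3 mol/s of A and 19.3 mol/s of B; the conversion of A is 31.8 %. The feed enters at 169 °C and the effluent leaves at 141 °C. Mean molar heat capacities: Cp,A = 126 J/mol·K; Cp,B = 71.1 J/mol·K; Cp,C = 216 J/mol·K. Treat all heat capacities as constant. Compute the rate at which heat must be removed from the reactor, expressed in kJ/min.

Extent of reaction ξ = 0.318 × 19.3 = 6.1374 mol/s
Reaction term: ξ·ΔH°_rxn = 6.1374 × -90.0 = -552.37 kJ/s
Sensible, feed 169→25 °C: -547.78 kJ/s
Outlet flows (mol/s): A 13.163, B 13.163, C 6.1374
Sensible, products 25→141 °C: 454.72 kJ/s
Q = ΔH = -645.42 kJ/s = -645.42 kW
Heat removed = 38725 kJ/min

Q_out = 38700 kJ/min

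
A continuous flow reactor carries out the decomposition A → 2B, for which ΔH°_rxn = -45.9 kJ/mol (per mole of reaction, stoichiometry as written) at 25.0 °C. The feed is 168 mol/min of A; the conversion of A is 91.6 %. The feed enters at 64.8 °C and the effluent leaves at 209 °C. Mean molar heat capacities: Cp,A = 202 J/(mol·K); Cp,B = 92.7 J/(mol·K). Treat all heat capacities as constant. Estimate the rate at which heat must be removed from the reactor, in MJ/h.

Q_out = 158 MJ/h

Extent of reaction ξ = 0.916 × 168 = 153.89 mol/min
Reaction term: ξ·ΔH°_rxn = 153.89 × -45.9 = -7063.5 kJ/min
Sensible, feed 64.8→25 °C: -1350.7 kJ/min
Outlet flows (mol/min): A 14.112, B 307.78
Sensible, products 25→209 °C: 5774.2 kJ/min
Q = ΔH = -2639.9 kJ/min = -43.999 kW
Heat removed = 158.4 MJ/h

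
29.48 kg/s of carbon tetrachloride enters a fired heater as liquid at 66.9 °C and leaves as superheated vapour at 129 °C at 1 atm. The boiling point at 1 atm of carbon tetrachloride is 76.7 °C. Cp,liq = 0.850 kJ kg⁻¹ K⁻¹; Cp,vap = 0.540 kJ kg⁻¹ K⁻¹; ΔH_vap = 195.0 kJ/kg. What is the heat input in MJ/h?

liquid 66.9→76.7 °C: 8.33 kJ/kg
vaporisation at 76.7 °C: 195 kJ/kg
vapour 76.7→129 °C: 28.242 kJ/kg
Δh = 8.33 + 195 + 28.242 = 231.57 kJ/kg
Q = ṁ·Δh = 29.48 kg/s × 231.57 kJ/kg = 6826.7 kJ/s
|Q| = 6826.7 kW = 24576 MJ/h

Q = 24600 MJ/h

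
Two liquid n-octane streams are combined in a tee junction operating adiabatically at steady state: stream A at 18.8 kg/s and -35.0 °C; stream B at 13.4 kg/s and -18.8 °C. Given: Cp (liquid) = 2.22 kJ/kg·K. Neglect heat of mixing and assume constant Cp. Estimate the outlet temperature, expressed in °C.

No heat crosses the boundary, so H_out = H_in.
T_out = Σ ṁᵢCp,ᵢTᵢ / Σ ṁᵢCp,ᵢ
      = -2020 / 71.484 = -28.258 °C

T_out = -28.3 °C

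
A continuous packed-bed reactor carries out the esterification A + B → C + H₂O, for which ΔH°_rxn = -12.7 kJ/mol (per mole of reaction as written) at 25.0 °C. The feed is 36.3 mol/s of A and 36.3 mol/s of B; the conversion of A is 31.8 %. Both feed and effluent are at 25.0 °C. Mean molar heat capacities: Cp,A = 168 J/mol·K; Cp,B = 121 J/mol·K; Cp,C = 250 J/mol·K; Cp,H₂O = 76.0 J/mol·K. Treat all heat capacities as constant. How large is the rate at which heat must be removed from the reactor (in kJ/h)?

Extent of reaction ξ = 0.318 × 36.3 = 11.543 mol/s
Reaction term: ξ·ΔH°_rxn = 11.543 × -12.7 = -146.6 kJ/s
Q = ΔH = -146.6 kJ/s = -146.6 kW
Heat removed = 527760 kJ/h

Q_out = 528000 kJ/h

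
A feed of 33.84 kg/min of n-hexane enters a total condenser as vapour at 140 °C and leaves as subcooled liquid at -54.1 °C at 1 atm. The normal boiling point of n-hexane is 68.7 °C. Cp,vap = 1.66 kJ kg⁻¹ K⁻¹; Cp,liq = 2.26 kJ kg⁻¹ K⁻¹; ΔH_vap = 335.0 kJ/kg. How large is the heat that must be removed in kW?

vapour 140→68.7 °C: -118.36 kJ/kg
condensation at 68.7 °C: -335 kJ/kg
liquid 68.7→-54.1 °C: -277.53 kJ/kg
Δh = -118.36 + -335 + -277.53 = -730.89 kJ/kg
Q = ṁ·Δh = 33.84 kg/min × -730.89 kJ/kg = -24733 kJ/min
|Q| = 412.22 kW

Q_c = 412 kW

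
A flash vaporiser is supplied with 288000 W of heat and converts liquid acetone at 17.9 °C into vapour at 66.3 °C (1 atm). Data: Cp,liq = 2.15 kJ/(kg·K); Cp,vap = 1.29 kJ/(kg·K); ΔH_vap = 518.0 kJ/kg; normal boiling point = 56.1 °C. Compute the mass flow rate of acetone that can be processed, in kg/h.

Δh = 2.15×(56.1−17.9) + 518.0 + 1.29×(66.3−56.1) = 613.29 kJ/kg
Q = 288000 W = 288 kJ/s = 1.0368e+06 kJ/h
ṁ = Q/Δh = 1.0368e+06 / 613.29 = 1690.6 kg/h

ṁ = 1690 kg/h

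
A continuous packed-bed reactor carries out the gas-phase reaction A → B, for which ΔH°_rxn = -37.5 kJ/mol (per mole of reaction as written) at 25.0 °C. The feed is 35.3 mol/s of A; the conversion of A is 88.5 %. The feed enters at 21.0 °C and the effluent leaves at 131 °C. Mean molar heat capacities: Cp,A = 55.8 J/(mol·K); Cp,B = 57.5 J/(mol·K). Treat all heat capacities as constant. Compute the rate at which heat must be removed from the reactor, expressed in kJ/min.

Extent of reaction ξ = 0.885 × 35.3 = 31.24 mol/s
Reaction term: ξ·ΔH°_rxn = 31.24 × -37.5 = -1171.5 kJ/s
Sensible, feed 21.0→25 °C: 7.879 kJ/s
Outlet flows (mol/s): A 4.0595, B 31.24
Sensible, products 25→131 °C: 214.42 kJ/s
Q = ΔH = -949.22 kJ/s = -949.22 kW
Heat removed = 56953 kJ/min

Q_out = 57000 kJ/min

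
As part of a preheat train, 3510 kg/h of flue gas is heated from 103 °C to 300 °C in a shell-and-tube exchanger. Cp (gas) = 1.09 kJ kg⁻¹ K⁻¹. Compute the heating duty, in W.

Q = 209000 W

Q = ṁ·Cp·ΔT = 3510 × 1.09 × (300 − 103) = 753700 kJ/h
Converting: 753700 / 3600 s = 209.36 kW
Heating duty = 209360 W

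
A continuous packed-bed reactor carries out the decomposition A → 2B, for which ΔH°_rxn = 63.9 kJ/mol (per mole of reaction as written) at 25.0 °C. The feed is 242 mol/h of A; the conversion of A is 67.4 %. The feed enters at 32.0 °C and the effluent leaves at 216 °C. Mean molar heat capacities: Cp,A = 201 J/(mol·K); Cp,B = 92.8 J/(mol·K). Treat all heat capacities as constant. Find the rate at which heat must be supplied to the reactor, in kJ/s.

Q_in = 5.25 kJ/s

Extent of reaction ξ = 0.674 × 242 = 163.11 mol/h
Reaction term: ξ·ΔH°_rxn = 163.11 × 63.9 = 10423 kJ/h
Sensible, feed 32.0→25 °C: -340.49 kJ/h
Outlet flows (mol/h): A 78.892, B 326.22
Sensible, products 25→216 °C: 8810.9 kJ/h
Q = ΔH = 18893 kJ/h = 5.248 kW
Heat supplied = 5.248 kJ/s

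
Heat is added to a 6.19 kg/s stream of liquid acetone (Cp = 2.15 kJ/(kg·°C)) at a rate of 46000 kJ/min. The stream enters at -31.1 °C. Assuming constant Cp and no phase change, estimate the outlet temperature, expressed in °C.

Q = 46000 kJ/min = 766.67 kJ/s
ΔT = Q/(ṁ·Cp) = 766.67/(6.19×2.15) = 57.607 K
T_out = -31.1 + 57.607 = 26.507 °C

T_out = 26.5 °C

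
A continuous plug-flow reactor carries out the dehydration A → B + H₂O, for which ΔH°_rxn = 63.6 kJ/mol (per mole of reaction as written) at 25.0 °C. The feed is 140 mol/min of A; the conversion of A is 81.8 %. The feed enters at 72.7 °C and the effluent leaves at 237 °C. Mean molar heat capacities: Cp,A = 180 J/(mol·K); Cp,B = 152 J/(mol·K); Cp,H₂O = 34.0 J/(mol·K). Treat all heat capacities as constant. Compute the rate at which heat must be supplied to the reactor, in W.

Extent of reaction ξ = 0.818 × 140 = 114.52 mol/min
Reaction term: ξ·ΔH°_rxn = 114.52 × 63.6 = 7283.5 kJ/min
Sensible, feed 72.7→25 °C: -1202 kJ/min
Outlet flows (mol/min): A 25.48, B 114.52, H₂O 114.52
Sensible, products 25→237 °C: 5488.1 kJ/min
Q = ΔH = 11570 kJ/min = 192.83 kW
Heat supplied = 192830 W

Q_in = 193000 W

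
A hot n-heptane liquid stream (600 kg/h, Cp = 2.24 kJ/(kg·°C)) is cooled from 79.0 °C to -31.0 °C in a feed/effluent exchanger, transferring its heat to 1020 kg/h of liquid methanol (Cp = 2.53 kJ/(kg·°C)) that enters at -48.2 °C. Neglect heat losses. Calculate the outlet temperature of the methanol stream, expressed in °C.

T_c,out = 9.09 °C

Heat released by hot stream: Q = 600 × 2.24 × (79.0 − -31.0) = 147840 kJ/h
Energy balance on cold side (adiabatic exchanger): Q = ṁ_c·Cp_c·(T_c,out − T_c,in)
T_c,out = -48.2 + 147840/(1020 × 2.53) = 9.089 °C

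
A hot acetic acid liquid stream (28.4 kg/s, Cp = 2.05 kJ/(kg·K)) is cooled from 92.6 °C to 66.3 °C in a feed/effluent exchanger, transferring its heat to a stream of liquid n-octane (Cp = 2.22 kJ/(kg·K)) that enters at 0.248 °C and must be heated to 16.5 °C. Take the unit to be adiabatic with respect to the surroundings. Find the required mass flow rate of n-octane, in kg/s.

ṁ_c = 42.4 kg/s

Heat released by hot stream: Q = 28.4 × 2.05 × (92.6 − 66.3) = 1531.2 kJ/s
Energy balance on cold side (adiabatic exchanger): Q = ṁ_c·Cp_c·(T_c,out − T_c,in)
ṁ_c = 1531.2 / [2.22 × (16.5 − 0.248)] = 42.439 kg/s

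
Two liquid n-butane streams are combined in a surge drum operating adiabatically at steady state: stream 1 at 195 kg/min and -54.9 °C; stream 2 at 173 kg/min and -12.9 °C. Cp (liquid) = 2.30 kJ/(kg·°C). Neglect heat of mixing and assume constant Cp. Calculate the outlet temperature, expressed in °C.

Adiabatic, steady state ⇒ Σ ṁᵢCp,ᵢ(T_out − Tᵢ) = 0
Σ ṁᵢCp,ᵢTᵢ = 195×2.30×-54.9 + 173×2.30×-12.9 = -29756
Σ ṁᵢCp,ᵢ = 195×2.30 + 173×2.30 = 846.4
T_out = -29756 / 846.4 = -35.155 °C

T_out = -35.2 °C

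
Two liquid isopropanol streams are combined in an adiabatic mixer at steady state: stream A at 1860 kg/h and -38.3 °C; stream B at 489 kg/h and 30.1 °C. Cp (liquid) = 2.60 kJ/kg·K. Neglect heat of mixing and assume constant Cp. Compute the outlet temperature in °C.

Adiabatic, steady state ⇒ Σ ṁᵢCp,ᵢ(T_out − Tᵢ) = 0
T_out = Σ ṁᵢCp,ᵢTᵢ / Σ ṁᵢCp,ᵢ
      = -146950 / 6107.4 = -24.061 °C

T_out = -24.1 °C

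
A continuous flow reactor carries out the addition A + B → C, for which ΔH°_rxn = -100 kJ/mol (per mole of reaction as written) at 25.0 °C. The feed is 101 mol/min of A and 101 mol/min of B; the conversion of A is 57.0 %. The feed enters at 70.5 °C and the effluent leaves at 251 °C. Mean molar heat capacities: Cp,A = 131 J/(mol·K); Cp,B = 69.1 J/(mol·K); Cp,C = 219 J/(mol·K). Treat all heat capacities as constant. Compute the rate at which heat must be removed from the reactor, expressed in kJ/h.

Extent of reaction ξ = 0.570 × 101 = 57.57 mol/min
Reaction term: ξ·ΔH°_rxn = 57.57 × -100 = -5757 kJ/min
Sensible, feed 70.5→25 °C: -919.56 kJ/min
Outlet flows (mol/min): A 43.43, B 43.43, C 57.57
Sensible, products 25→251 °C: 4813.4 kJ/min
Q = ΔH = -1863.2 kJ/min = -31.053 kW
Heat removed = 111790 kJ/h

Q_out = 112000 kJ/h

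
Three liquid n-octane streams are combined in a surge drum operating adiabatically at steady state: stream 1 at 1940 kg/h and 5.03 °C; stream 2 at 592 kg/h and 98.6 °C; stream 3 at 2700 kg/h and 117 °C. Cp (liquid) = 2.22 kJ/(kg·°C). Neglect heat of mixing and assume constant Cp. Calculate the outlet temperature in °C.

T_out = 73.4 °C

No heat crosses the boundary, so H_out = H_in.
Σ ṁᵢCp,ᵢTᵢ = 1940×2.22×5.03 + 592×2.22×98.6 + 2700×2.22×117 = 852550
Σ ṁᵢCp,ᵢ = 1940×2.22 + 592×2.22 + 2700×2.22 = 11615
T_out = 852550 / 11615 = 73.4 °C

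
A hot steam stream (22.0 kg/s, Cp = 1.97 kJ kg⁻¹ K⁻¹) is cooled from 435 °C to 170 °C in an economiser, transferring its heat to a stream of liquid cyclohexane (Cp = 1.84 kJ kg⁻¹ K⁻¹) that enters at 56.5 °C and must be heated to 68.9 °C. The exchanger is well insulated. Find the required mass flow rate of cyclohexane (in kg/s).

Heat released by hot stream: Q = 22.0 × 1.97 × (435 − 170) = 11485 kJ/s
Energy balance on cold side (adiabatic exchanger): Q = ṁ_c·Cp_c·(T_c,out − T_c,in)
ṁ_c = 11485 / [1.84 × (68.9 − 56.5)] = 503.38 kg/s

ṁ_c = 503 kg/s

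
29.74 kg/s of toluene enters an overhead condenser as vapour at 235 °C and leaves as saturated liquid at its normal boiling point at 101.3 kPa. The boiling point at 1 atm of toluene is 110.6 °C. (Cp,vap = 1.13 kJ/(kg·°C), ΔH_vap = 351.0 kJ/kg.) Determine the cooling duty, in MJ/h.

vapour 235→110.6 °C: -140.57 kJ/kg
condensation at 110.6 °C: -351 kJ/kg
Δh = -140.57 + -351 = -491.57 kJ/kg
Q = ṁ·Δh = 29.74 kg/s × -491.57 kJ/kg = -14619 kJ/s
|Q| = 14619 kW = 52630 MJ/h

Q_c = 52600 MJ/h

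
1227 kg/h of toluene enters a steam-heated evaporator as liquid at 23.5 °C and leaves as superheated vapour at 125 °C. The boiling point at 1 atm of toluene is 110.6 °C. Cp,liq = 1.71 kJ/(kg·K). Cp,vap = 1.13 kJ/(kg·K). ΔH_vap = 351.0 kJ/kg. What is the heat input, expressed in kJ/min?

Q = 10600 kJ/min

liquid 23.5→110.6 °C: 148.94 kJ/kg
vaporisation at 110.6 °C: 351 kJ/kg
vapour 110.6→125 °C: 16.272 kJ/kg
Δh = 148.94 + 351 + 16.272 = 516.21 kJ/kg
Q = ṁ·Δh = 1227 kg/h × 516.21 kJ/kg = 633390 kJ/h
|Q| = 175.94 kW = 10557 kJ/min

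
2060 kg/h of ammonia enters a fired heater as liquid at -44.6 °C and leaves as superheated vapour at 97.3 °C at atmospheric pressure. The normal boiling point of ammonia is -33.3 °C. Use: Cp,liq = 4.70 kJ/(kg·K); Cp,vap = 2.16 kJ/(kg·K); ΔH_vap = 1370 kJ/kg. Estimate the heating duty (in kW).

liquid -44.6→-33.3 °C: 53.11 kJ/kg
vaporisation at -33.3 °C: 1370 kJ/kg
vapour -33.3→97.3 °C: 282.1 kJ/kg
Δh = 53.11 + 1370 + 282.1 = 1705.2 kJ/kg
Q = ṁ·Δh = 2060 kg/h × 1705.2 kJ/kg = 3.5127e+06 kJ/h
|Q| = 975.76 kW

Q = 976 kW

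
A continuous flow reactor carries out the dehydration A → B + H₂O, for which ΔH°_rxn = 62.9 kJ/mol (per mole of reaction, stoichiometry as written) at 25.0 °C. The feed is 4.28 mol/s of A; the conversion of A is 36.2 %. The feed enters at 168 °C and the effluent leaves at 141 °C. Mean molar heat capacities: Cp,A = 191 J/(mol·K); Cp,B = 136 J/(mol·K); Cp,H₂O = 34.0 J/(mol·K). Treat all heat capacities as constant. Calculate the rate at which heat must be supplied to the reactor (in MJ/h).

Extent of reaction ξ = 0.362 × 4.28 = 1.5494 mol/s
Reaction term: ξ·ΔH°_rxn = 1.5494 × 62.9 = 97.455 kJ/s
Sensible, feed 168→25 °C: -116.9 kJ/s
Outlet flows (mol/s): A 2.7306, B 1.5494, H₂O 1.5494
Sensible, products 25→141 °C: 91.053 kJ/s
Q = ΔH = 71.609 kJ/s = 71.609 kW
Heat supplied = 257.79 MJ/h

Q_in = 258 MJ/h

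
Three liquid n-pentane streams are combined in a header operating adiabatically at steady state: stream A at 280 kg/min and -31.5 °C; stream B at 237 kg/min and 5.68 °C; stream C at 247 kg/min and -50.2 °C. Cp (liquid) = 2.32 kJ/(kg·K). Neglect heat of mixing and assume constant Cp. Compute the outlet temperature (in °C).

Energy balance with Q = 0: Σ ṁᵢCp,ᵢ(T_out − Tᵢ) = 0
T_out = Σ ṁᵢCp,ᵢTᵢ / Σ ṁᵢCp,ᵢ
      = -46106 / 1772.5 = -26.012 °C

T_out = -26.0 °C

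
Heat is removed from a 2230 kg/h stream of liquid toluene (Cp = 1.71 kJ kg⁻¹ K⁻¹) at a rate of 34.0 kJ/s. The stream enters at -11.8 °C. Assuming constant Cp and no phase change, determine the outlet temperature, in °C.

Q = 34.0 kJ/s = 122400 kJ/h
ΔT = Q/(ṁ·Cp) = 122400/(2230×1.71) = 32.098 K
T_out = -11.8 − 32.098 = -43.898 °C

T_out = -43.9 °C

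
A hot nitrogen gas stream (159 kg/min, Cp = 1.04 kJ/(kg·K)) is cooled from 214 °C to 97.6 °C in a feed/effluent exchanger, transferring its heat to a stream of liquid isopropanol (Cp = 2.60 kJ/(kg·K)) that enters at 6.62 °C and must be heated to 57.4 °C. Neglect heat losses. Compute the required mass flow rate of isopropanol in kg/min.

Heat released by hot stream: Q = 159 × 1.04 × (214 − 97.6) = 19248 kJ/min
Energy balance on cold side (adiabatic exchanger): Q = ṁ_c·Cp_c·(T_c,out − T_c,in)
ṁ_c = 19248 / [2.60 × (57.4 − 6.62)] = 145.79 kg/min

ṁ_c = 146 kg/min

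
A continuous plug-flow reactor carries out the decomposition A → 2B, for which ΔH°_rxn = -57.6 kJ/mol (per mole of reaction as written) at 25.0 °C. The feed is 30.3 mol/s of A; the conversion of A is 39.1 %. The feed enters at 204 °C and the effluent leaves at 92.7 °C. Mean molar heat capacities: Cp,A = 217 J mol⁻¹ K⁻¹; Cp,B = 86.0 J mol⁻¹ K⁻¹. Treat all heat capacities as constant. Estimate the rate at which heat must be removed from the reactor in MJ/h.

Extent of reaction ξ = 0.391 × 30.3 = 11.847 mol/s
Reaction term: ξ·ΔH°_rxn = 11.847 × -57.6 = -682.4 kJ/s
Sensible, feed 204→25 °C: -1176.9 kJ/s
Outlet flows (mol/s): A 18.453, B 23.695
Sensible, products 25→92.7 °C: 409.04 kJ/s
Q = ΔH = -1450.3 kJ/s = -1450.3 kW
Heat removed = 5221.1 MJ/h

Q_out = 5220 MJ/h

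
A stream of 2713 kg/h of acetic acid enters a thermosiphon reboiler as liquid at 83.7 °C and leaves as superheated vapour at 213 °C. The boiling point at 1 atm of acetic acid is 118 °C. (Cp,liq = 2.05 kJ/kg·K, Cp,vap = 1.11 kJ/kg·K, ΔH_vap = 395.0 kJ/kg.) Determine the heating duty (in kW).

Q = 430 kW

liquid 83.7→118 °C: 70.315 kJ/kg
vaporisation at 118 °C: 395 kJ/kg
vapour 118→213 °C: 105.45 kJ/kg
Δh = 70.315 + 395 + 105.45 = 570.76 kJ/kg
Q = ṁ·Δh = 2713 kg/h × 570.76 kJ/kg = 1.5485e+06 kJ/h
|Q| = 430.13 kW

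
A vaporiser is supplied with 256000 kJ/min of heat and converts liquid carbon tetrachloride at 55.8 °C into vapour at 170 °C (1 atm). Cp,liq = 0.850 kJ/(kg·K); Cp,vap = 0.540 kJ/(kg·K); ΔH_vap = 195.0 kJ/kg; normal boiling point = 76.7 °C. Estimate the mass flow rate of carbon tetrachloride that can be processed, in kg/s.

ṁ = 16.2 kg/s

Δh = 0.850×(76.7−55.8) + 195.0 + 0.540×(170−76.7) = 263.15 kJ/kg
Q = 256000 kJ/min = 4266.7 kJ/s = 4266.7 kJ/s
ṁ = Q/Δh = 4266.7 / 263.15 = 16.214 kg/s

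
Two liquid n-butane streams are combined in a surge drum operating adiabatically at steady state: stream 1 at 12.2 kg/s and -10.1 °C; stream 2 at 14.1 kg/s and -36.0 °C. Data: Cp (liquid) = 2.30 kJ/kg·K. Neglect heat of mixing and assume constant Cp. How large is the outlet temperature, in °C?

T_out = -24.0 °C

Adiabatic, steady state ⇒ Σ ṁᵢCp,ᵢ(T_out − Tᵢ) = 0
T_out = Σ ṁᵢCp,ᵢTᵢ / Σ ṁᵢCp,ᵢ
      = -1450.9 / 60.49 = -23.986 °C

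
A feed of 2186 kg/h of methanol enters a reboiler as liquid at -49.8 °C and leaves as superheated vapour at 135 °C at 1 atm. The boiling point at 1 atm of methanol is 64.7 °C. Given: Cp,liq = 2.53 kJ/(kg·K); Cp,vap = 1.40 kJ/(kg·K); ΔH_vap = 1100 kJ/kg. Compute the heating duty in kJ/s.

liquid -49.8→64.7 °C: 289.69 kJ/kg
vaporisation at 64.7 °C: 1100 kJ/kg
vapour 64.7→135 °C: 98.42 kJ/kg
Δh = 289.69 + 1100 + 98.42 = 1488.1 kJ/kg
Q = ṁ·Δh = 2186 kg/h × 1488.1 kJ/kg = 3.253e+06 kJ/h
|Q| = 903.61 kW

Q = 904 kJ/s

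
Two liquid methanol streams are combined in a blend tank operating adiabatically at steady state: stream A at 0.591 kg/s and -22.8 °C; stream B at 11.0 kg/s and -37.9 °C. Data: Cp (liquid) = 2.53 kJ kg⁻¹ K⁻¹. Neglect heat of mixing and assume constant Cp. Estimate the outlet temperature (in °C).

T_out = -37.1 °C

Adiabatic, steady state ⇒ Σ ṁᵢCp,ᵢ(T_out − Tᵢ) = 0
T_out = Σ ṁᵢCp,ᵢTᵢ / Σ ṁᵢCp,ᵢ
      = -1088.8 / 29.325 = -37.13 °C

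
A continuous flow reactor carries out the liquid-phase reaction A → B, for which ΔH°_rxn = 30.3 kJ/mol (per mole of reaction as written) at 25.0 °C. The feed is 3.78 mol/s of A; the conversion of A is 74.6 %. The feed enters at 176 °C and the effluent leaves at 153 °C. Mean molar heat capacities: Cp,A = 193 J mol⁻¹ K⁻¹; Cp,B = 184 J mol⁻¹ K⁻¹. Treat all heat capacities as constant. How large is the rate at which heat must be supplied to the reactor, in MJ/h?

Extent of reaction ξ = 0.746 × 3.78 = 2.8199 mol/s
Reaction term: ξ·ΔH°_rxn = 2.8199 × 30.3 = 85.442 kJ/s
Sensible, feed 176→25 °C: -110.16 kJ/s
Outlet flows (mol/s): A 0.96012, B 2.8199
Sensible, products 25→153 °C: 90.133 kJ/s
Q = ΔH = 65.414 kJ/s = 65.414 kW
Heat supplied = 235.49 MJ/h

Q_in = 235 MJ/h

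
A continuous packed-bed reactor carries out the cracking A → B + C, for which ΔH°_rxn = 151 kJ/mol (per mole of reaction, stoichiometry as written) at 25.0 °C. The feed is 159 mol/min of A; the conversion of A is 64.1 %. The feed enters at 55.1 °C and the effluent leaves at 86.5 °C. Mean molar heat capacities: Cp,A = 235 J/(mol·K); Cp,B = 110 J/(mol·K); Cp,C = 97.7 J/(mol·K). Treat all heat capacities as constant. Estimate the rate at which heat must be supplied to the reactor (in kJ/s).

Q_in = 273 kJ/s

Extent of reaction ξ = 0.641 × 159 = 101.92 mol/min
Reaction term: ξ·ΔH°_rxn = 101.92 × 151 = 15390 kJ/min
Sensible, feed 55.1→25 °C: -1124.7 kJ/min
Outlet flows (mol/min): A 57.081, B 101.92, C 101.92
Sensible, products 25→86.5 °C: 2126.8 kJ/min
Q = ΔH = 16392 kJ/min = 273.2 kW
Heat supplied = 273.2 kJ/s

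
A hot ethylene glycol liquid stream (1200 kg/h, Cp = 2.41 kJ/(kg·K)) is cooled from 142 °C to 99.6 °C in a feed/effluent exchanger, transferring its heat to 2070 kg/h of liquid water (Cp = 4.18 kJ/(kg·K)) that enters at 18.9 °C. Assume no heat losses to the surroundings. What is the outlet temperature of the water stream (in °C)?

Heat released by hot stream: Q = 1200 × 2.41 × (142 − 99.6) = 122620 kJ/h
Energy balance on cold side (adiabatic exchanger): Q = ṁ_c·Cp_c·(T_c,out − T_c,in)
T_c,out = 18.9 + 122620/(2070 × 4.18) = 33.072 °C

T_c,out = 33.1 °C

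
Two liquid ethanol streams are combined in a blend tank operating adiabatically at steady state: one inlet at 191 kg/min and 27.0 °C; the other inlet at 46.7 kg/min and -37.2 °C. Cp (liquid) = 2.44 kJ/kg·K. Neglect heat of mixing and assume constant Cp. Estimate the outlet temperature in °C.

T_out = 14.4 °C

Energy balance with Q = 0: Σ ṁᵢCp,ᵢ(T_out − Tᵢ) = 0
T_out = Σ ṁᵢCp,ᵢTᵢ / Σ ṁᵢCp,ᵢ
      = 8344.2 / 579.99 = 14.387 °C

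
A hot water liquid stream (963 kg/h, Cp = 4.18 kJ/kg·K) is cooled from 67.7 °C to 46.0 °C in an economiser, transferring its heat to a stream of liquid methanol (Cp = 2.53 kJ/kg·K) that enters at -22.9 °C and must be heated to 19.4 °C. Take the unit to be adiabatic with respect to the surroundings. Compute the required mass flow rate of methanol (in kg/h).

Heat released by hot stream: Q = 963 × 4.18 × (67.7 − 46.0) = 87350 kJ/h
Energy balance on cold side (adiabatic exchanger): Q = ṁ_c·Cp_c·(T_c,out − T_c,in)
ṁ_c = 87350 / [2.53 × (19.4 − -22.9)] = 816.21 kg/h

ṁ_c = 816 kg/h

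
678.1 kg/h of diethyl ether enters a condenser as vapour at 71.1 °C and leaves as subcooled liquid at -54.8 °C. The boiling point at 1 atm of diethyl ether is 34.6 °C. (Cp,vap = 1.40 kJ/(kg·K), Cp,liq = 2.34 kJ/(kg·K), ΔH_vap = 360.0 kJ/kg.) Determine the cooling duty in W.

Q_c = 117000 W

vapour 71.1→34.6 °C: -51.1 kJ/kg
condensation at 34.6 °C: -360 kJ/kg
liquid 34.6→-54.8 °C: -209.2 kJ/kg
Δh = -51.1 + -360 + -209.2 = -620.3 kJ/kg
Q = ṁ·Δh = 678.1 kg/h × -620.3 kJ/kg = -420620 kJ/h
|Q| = 116.84 kW = 116840 W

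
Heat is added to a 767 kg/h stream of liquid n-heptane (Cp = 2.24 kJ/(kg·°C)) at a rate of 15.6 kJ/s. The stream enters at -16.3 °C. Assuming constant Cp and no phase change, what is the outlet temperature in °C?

Q = 15.6 kJ/s = 56160 kJ/h
ΔT = Q/(ṁ·Cp) = 56160/(767×2.24) = 32.688 K
T_out = -16.3 + 32.688 = 16.388 °C

T_out = 16.4 °C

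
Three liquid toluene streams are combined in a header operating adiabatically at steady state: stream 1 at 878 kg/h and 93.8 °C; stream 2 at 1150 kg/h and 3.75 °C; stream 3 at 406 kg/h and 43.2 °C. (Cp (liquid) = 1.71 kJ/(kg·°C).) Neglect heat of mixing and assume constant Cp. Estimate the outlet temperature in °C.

T_out = 42.8 °C

Adiabatic, steady state ⇒ Σ ṁᵢCp,ᵢ(T_out − Tᵢ) = 0
Σ ṁᵢCp,ᵢTᵢ = 878×1.71×93.8 + 1150×1.71×3.75 + 406×1.71×43.2 = 178200
Σ ṁᵢCp,ᵢ = 878×1.71 + 1150×1.71 + 406×1.71 = 4162.1
T_out = 178200 / 4162.1 = 42.814 °C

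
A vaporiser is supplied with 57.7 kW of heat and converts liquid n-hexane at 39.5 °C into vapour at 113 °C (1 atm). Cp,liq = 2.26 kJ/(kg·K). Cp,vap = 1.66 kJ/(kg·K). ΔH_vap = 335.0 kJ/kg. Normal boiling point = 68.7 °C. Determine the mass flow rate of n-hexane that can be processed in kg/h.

Δh = 2.26×(68.7−39.5) + 335.0 + 1.66×(113−68.7) = 474.53 kJ/kg
Q = 57.7 kW = 57.7 kJ/s = 207720 kJ/h
ṁ = Q/Δh = 207720 / 474.53 = 437.74 kg/h

ṁ = 438 kg/h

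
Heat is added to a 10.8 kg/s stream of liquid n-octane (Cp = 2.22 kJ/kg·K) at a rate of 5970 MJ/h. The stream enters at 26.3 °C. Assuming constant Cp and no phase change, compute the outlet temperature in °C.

T_out = 95.5 °C

Q = 5970 MJ/h = 1658.3 kJ/s
ΔT = Q/(ṁ·Cp) = 1658.3/(10.8×2.22) = 69.166 K
T_out = 26.3 + 69.166 = 95.466 °C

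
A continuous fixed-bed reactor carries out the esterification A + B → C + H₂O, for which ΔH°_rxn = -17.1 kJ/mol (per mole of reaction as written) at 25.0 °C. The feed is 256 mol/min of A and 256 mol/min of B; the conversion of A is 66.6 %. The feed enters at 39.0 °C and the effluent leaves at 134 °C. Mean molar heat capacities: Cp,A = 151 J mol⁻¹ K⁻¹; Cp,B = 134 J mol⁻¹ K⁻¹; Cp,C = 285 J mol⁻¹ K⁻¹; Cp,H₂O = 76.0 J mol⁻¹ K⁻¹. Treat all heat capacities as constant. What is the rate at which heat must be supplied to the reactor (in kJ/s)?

Q_in = 90.5 kJ/s

Extent of reaction ξ = 0.666 × 256 = 170.5 mol/min
Reaction term: ξ·ΔH°_rxn = 170.5 × -17.1 = -2915.5 kJ/min
Sensible, feed 39.0→25 °C: -1021.4 kJ/min
Outlet flows (mol/min): A 85.504, B 85.504, C 170.5, H₂O 170.5
Sensible, products 25→134 °C: 9365 kJ/min
Q = ΔH = 5428.1 kJ/min = 90.468 kW
Heat supplied = 90.468 kJ/s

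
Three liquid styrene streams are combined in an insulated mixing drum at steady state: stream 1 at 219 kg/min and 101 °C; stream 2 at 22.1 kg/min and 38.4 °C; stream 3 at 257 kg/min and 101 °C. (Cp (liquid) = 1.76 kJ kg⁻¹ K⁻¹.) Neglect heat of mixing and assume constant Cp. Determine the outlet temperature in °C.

No heat crosses the boundary, so H_out = H_in.
T_out = Σ ṁᵢCp,ᵢTᵢ / Σ ṁᵢCp,ᵢ
      = 86107 / 876.66 = 98.223 °C

T_out = 98.2 °C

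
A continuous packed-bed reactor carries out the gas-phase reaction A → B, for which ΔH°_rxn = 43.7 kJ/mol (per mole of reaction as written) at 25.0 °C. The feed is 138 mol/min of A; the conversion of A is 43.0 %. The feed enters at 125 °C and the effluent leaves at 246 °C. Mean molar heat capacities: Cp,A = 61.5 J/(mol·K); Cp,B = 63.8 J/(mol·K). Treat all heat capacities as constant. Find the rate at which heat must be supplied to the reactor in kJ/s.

Extent of reaction ξ = 0.430 × 138 = 59.34 mol/min
Reaction term: ξ·ΔH°_rxn = 59.34 × 43.7 = 2593.2 kJ/min
Sensible, feed 125→25 °C: -848.7 kJ/min
Outlet flows (mol/min): A 78.66, B 59.34
Sensible, products 25→246 °C: 1905.8 kJ/min
Q = ΔH = 3650.2 kJ/min = 60.837 kW
Heat supplied = 60.837 kJ/s

Q_in = 60.8 kJ/s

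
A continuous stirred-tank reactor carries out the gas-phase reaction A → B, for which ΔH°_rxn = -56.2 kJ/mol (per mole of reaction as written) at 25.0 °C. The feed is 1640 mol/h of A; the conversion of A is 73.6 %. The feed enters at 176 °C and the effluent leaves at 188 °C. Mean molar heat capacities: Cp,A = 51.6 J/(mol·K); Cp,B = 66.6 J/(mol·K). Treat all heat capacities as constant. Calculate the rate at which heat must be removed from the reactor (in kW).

Q_out = 17.7 kW

Extent of reaction ξ = 0.736 × 1640 = 1207 mol/h
Reaction term: ξ·ΔH°_rxn = 1207 × -56.2 = -67836 kJ/h
Sensible, feed 176→25 °C: -12778 kJ/h
Outlet flows (mol/h): A 432.96, B 1207
Sensible, products 25→188 °C: 16745 kJ/h
Q = ΔH = -63869 kJ/h = -17.741 kW
Heat removed = 17.741 kW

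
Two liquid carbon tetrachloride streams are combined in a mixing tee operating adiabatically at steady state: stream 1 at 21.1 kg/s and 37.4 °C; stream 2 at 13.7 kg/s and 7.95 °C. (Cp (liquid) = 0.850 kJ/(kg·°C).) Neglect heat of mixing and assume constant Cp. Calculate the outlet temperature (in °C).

No heat crosses the boundary, so H_out = H_in.
Σ ṁᵢCp,ᵢTᵢ = 21.1×0.850×37.4 + 13.7×0.850×7.95 = 763.35
Σ ṁᵢCp,ᵢ = 21.1×0.850 + 13.7×0.850 = 29.58
T_out = 763.35 / 29.58 = 25.806 °C

T_out = 25.8 °C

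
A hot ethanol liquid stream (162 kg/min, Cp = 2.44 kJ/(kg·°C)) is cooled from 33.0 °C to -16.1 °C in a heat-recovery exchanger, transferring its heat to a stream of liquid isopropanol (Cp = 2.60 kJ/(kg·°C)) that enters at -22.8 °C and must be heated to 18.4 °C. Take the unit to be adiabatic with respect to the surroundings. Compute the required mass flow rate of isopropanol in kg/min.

ṁ_c = 181 kg/min

Heat released by hot stream: Q = 162 × 2.44 × (33.0 − -16.1) = 19408 kJ/min
Energy balance on cold side (adiabatic exchanger): Q = ṁ_c·Cp_c·(T_c,out − T_c,in)
ṁ_c = 19408 / [2.60 × (18.4 − -22.8)] = 181.18 kg/min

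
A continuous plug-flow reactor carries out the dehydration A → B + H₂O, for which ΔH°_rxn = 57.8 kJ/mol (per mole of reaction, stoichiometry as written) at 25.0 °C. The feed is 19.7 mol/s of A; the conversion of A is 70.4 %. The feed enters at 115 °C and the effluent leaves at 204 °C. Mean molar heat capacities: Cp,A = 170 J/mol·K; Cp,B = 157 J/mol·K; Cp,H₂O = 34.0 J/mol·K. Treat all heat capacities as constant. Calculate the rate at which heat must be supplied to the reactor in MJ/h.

Q_in = 4150 MJ/h

Extent of reaction ξ = 0.704 × 19.7 = 13.869 mol/s
Reaction term: ξ·ΔH°_rxn = 13.869 × 57.8 = 801.62 kJ/s
Sensible, feed 115→25 °C: -301.41 kJ/s
Outlet flows (mol/s): A 5.8312, B 13.869, H₂O 13.869
Sensible, products 25→204 °C: 651.6 kJ/s
Q = ΔH = 1151.8 kJ/s = 1151.8 kW
Heat supplied = 4146.5 MJ/h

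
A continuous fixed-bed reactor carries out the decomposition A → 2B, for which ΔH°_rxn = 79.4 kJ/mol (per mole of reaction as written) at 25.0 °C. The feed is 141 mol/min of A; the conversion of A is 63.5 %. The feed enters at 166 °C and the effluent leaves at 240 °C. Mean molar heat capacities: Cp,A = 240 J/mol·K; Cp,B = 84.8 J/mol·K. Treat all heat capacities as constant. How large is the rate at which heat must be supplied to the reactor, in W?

Extent of reaction ξ = 0.635 × 141 = 89.535 mol/min
Reaction term: ξ·ΔH°_rxn = 89.535 × 79.4 = 7109.1 kJ/min
Sensible, feed 166→25 °C: -4771.4 kJ/min
Outlet flows (mol/min): A 51.465, B 179.07
Sensible, products 25→240 °C: 5920.4 kJ/min
Q = ΔH = 8258 kJ/min = 137.63 kW
Heat supplied = 137630 W

Q_in = 138000 W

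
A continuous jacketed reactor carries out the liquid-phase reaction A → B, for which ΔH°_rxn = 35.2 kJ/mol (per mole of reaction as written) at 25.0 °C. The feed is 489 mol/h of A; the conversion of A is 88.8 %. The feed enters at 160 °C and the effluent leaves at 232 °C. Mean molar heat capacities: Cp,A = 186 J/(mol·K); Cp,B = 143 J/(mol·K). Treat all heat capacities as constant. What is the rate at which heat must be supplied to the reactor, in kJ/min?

Q_in = 299 kJ/min

Extent of reaction ξ = 0.888 × 489 = 434.23 mol/h
Reaction term: ξ·ΔH°_rxn = 434.23 × 35.2 = 15285 kJ/h
Sensible, feed 160→25 °C: -12279 kJ/h
Outlet flows (mol/h): A 54.768, B 434.23
Sensible, products 25→232 °C: 14962 kJ/h
Q = ΔH = 17969 kJ/h = 4.9913 kW
Heat supplied = 299.48 kJ/min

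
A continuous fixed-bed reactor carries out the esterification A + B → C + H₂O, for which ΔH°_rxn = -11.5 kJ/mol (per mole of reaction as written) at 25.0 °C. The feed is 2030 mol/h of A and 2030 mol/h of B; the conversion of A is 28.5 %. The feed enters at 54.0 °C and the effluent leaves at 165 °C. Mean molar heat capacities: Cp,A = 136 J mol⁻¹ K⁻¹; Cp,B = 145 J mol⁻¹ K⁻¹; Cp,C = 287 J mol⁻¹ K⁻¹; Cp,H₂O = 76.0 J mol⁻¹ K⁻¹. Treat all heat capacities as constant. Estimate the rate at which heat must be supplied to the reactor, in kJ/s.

Q_in = 17.6 kJ/s

Extent of reaction ξ = 0.285 × 2030 = 578.55 mol/h
Reaction term: ξ·ΔH°_rxn = 578.55 × -11.5 = -6653.3 kJ/h
Sensible, feed 54.0→25 °C: -16542 kJ/h
Outlet flows (mol/h): A 1451.5, B 1451.5, C 578.55, H₂O 578.55
Sensible, products 25→165 °C: 86502 kJ/h
Q = ΔH = 63306 kJ/h = 17.585 kW
Heat supplied = 17.585 kJ/s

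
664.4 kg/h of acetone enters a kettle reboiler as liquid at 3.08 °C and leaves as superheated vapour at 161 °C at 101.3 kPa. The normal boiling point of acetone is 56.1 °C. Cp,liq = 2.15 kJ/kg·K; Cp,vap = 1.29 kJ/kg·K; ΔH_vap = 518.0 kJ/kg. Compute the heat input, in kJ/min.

liquid 3.08→56.1 °C: 113.99 kJ/kg
vaporisation at 56.1 °C: 518 kJ/kg
vapour 56.1→161 °C: 135.32 kJ/kg
Δh = 113.99 + 518 + 135.32 = 767.31 kJ/kg
Q = ṁ·Δh = 664.4 kg/h × 767.31 kJ/kg = 509800 kJ/h
|Q| = 141.61 kW = 8496.7 kJ/min

Q = 8500 kJ/min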